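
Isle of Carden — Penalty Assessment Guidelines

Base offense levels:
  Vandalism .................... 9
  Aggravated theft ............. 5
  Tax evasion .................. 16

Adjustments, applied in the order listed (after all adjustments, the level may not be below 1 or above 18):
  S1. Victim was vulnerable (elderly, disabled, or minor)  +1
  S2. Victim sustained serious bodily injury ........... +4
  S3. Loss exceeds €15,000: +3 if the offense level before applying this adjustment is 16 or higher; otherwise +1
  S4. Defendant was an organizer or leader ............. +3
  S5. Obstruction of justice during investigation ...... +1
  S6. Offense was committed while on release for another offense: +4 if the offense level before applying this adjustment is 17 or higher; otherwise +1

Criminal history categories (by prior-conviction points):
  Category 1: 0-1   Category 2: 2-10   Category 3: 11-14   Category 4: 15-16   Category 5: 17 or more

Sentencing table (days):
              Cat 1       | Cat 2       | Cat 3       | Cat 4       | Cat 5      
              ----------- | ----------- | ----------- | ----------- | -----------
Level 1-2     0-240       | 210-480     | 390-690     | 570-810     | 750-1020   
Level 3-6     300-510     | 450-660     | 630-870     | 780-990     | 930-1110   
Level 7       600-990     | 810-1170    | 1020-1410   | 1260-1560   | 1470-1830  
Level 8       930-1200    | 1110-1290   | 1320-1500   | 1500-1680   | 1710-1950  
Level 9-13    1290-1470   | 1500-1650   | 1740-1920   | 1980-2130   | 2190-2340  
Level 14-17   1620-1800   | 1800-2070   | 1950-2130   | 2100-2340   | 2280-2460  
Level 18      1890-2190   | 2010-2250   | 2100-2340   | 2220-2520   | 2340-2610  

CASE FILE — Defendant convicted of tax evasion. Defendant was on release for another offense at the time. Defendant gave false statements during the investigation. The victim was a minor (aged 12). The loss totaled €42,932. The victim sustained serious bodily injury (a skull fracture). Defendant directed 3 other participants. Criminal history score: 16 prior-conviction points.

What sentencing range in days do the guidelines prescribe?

Base offense level for tax evasion: 16.
S1 applies: 16 + 1 = 17.
S2 applies: 17 + 4 = 21.
S3 applies (level before this adjustment is 21 ≥ 16, so +3): 21 + 3 = 24.
S4 applies: 24 + 3 = 27.
S5 applies: 27 + 1 = 28.
S6 applies (level before this adjustment is 28 ≥ 17, so +4): 28 + 4 = 32.
Level 32 exceeds the maximum of 18; capped at 18.
Final offense level: 18.
Criminal history: 16 prior points → Category 4 (15-16).
Level 18 falls in the 18 band.
Grid: Level 18 × Category 4 = 2220-2520 days.

2220-2520 days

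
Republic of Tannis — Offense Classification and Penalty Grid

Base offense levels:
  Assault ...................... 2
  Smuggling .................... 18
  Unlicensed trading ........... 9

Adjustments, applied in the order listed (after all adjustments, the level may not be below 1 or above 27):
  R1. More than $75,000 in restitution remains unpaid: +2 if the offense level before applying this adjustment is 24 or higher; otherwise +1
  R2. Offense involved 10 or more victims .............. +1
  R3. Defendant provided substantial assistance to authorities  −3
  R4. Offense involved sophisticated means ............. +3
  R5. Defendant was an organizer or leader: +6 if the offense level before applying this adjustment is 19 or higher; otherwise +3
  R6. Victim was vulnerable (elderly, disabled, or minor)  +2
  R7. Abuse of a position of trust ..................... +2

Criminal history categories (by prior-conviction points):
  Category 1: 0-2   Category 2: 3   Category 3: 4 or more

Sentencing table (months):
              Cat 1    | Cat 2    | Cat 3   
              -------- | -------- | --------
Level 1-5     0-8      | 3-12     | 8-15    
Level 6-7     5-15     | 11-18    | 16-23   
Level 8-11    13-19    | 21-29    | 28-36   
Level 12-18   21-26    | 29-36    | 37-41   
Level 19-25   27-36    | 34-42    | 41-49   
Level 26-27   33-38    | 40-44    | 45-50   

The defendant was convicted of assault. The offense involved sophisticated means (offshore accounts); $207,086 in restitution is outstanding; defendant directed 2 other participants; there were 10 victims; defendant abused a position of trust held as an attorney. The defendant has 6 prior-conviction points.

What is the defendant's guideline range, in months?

Base offense level for assault: 2.
R1 applies (level before this adjustment is 2 < 24, so +1): 2 + 1 = 3.
R2 applies: 3 + 1 = 4.
R3 does not apply.
R4 applies: 4 + 3 = 7.
R5 applies (level before this adjustment is 7 < 19, so +3): 7 + 3 = 10.
R7 applies: 10 + 2 = 12.
Final offense level: 12.
Criminal history: 6 prior points → Category 3 (4+).
Level 12 falls in the 12-18 band.
Grid: Level 12-18 × Category 3 = 37-41 months.

37-41 months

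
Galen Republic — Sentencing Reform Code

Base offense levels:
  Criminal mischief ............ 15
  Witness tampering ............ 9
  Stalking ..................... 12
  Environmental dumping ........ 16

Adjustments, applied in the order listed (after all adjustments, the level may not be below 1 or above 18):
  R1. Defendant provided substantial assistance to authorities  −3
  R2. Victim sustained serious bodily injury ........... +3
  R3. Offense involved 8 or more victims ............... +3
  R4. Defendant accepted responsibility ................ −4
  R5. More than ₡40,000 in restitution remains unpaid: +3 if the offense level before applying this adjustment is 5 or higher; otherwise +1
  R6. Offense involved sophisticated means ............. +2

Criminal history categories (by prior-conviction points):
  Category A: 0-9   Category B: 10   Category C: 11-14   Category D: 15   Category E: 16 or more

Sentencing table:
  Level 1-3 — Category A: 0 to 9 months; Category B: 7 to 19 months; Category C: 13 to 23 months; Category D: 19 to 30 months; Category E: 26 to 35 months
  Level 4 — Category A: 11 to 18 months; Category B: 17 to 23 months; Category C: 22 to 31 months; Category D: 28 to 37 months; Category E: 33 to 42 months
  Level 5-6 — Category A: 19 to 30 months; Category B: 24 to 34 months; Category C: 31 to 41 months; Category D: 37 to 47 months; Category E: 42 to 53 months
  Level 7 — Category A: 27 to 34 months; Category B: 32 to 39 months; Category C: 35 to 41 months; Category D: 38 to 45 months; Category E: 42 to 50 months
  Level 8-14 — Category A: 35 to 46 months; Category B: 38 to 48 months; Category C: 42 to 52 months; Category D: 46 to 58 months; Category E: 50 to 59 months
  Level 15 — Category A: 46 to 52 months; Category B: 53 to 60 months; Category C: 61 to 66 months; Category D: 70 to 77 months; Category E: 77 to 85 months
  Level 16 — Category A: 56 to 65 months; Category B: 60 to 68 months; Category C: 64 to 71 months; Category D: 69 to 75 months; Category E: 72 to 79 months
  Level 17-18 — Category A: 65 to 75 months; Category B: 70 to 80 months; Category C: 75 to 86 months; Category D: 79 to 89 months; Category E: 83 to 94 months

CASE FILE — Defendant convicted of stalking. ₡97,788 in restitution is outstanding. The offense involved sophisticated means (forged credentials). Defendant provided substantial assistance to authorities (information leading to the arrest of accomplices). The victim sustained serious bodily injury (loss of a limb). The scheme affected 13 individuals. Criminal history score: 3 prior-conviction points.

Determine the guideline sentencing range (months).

65-75 months

Base offense level for stalking: 12.
R1 applies: 12 − 3 = 9.
R2 applies: 9 + 3 = 12.
R3 applies: 12 + 3 = 15.
R4 does not apply.
R5 applies (level before this adjustment is 15 ≥ 5, so +3): 15 + 3 = 18.
R6 applies: 18 + 2 = 20.
Level 20 exceeds the maximum of 18; capped at 18.
Final offense level: 18.
Criminal history: 3 prior points → Category A (0-9).
Level 18 falls in the 17-18 band.
Grid: Level 17-18 × Category A = 65-75 months.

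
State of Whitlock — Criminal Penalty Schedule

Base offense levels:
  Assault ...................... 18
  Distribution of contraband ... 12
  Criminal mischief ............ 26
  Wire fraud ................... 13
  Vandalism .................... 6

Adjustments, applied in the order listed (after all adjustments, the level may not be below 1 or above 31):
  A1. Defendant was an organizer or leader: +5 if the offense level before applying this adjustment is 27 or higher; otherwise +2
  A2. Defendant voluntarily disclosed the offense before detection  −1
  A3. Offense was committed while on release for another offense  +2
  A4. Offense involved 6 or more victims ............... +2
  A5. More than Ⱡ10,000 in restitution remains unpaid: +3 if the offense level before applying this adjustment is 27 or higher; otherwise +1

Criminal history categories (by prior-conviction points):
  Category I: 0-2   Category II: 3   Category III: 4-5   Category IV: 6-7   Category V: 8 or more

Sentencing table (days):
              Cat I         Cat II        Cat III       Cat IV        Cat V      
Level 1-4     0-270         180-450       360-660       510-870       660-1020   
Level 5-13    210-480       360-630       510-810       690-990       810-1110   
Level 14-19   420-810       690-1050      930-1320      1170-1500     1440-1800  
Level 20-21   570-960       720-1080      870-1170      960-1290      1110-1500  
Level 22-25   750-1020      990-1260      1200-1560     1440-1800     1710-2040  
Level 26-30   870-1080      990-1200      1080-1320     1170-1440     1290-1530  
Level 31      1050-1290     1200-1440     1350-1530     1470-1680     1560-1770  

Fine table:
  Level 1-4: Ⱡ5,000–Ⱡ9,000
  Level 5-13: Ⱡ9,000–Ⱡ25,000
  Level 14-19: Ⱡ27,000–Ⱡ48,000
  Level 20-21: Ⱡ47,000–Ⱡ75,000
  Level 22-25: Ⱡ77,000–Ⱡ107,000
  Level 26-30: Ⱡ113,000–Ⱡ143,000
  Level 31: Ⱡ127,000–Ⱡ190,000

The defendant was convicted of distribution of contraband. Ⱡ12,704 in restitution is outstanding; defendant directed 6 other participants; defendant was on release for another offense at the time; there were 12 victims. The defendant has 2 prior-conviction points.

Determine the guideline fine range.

Ⱡ27,000–Ⱡ48,000

Base offense level for distribution of contraband: 12.
A1 applies (level before this adjustment is 12 < 27, so +2): 12 + 2 = 14.
A2 does not apply.
A3 applies: 14 + 2 = 16.
A4 applies: 16 + 2 = 18.
A5 applies (level before this adjustment is 18 < 27, so +1): 18 + 1 = 19.
Final offense level: 19.
Level 19 falls in the 14-19 band.
Fine table: Level 14-19 → Ⱡ27,000–Ⱡ48,000.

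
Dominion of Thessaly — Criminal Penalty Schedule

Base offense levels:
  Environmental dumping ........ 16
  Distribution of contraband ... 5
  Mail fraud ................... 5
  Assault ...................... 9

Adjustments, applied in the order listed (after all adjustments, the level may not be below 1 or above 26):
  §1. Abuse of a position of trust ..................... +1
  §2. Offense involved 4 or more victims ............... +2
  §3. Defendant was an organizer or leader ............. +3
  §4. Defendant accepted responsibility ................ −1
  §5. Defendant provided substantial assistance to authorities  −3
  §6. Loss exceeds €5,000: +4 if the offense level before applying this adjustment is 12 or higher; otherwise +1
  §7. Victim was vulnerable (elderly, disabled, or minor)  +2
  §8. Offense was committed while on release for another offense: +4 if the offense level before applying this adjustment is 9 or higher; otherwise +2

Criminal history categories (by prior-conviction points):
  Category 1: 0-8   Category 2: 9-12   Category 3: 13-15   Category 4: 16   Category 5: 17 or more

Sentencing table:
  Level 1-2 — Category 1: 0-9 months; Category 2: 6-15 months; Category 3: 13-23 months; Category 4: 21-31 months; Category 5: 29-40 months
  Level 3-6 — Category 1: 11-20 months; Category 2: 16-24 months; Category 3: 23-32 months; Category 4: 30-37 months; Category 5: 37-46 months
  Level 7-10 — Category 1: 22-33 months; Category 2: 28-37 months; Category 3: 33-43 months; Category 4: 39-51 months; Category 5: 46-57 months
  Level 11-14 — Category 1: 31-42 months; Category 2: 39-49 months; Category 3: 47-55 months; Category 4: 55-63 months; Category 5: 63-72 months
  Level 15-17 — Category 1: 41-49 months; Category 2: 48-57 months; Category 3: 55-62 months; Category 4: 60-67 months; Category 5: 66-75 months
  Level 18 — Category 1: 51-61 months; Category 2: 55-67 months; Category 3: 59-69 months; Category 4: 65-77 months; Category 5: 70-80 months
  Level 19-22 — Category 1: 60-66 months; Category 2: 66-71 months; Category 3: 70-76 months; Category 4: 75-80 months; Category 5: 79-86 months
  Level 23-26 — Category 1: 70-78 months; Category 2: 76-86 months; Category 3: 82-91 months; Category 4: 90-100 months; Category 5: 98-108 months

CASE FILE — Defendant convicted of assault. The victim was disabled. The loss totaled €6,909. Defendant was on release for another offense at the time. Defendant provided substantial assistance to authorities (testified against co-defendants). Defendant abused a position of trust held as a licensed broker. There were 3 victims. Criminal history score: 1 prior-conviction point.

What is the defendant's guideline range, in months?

31-42 months

Base offense level for assault: 9.
§1 applies: 9 + 1 = 10.
§3 does not apply.
§5 applies: 10 − 3 = 7.
§6 applies (level before this adjustment is 7 < 12, so +1): 7 + 1 = 8.
§7 applies: 8 + 2 = 10.
§8 applies (level before this adjustment is 10 ≥ 9, so +4): 10 + 4 = 14.
Final offense level: 14.
Criminal history: 1 prior point → Category 1 (0-8).
Level 14 falls in the 11-14 band.
Grid: Level 11-14 × Category 1 = 31-42 months.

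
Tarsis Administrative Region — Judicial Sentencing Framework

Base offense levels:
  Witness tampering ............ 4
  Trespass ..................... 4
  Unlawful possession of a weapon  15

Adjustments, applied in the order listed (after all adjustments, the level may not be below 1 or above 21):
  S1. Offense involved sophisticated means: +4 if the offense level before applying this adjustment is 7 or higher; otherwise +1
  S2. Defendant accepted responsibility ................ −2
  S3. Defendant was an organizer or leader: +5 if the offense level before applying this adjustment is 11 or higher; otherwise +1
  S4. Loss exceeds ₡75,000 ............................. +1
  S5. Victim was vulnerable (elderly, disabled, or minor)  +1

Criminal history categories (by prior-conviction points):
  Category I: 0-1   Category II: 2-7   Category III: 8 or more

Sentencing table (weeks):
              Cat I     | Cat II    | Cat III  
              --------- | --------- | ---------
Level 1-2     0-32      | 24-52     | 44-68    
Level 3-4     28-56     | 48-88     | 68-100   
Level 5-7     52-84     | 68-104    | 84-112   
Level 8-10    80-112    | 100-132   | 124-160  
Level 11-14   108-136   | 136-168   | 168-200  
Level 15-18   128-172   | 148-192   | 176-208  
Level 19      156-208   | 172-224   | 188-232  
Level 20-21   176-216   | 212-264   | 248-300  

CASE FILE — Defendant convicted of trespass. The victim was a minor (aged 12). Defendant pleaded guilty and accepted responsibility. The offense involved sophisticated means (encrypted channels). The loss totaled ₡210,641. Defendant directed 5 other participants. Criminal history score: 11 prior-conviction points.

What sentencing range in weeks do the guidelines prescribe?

Base offense level for trespass: 4.
S1 applies (level before this adjustment is 4 < 7, so +1): 4 + 1 = 5.
S2 applies: 5 − 2 = 3.
S3 applies (level before this adjustment is 3 < 11, so +1): 3 + 1 = 4.
S4 applies: 4 + 1 = 5.
S5 applies: 5 + 1 = 6.
Final offense level: 6.
Criminal history: 11 prior points → Category III (8+).
Level 6 falls in the 5-7 band.
Grid: Level 5-7 × Category III = 84-112 weeks.

84-112 weeks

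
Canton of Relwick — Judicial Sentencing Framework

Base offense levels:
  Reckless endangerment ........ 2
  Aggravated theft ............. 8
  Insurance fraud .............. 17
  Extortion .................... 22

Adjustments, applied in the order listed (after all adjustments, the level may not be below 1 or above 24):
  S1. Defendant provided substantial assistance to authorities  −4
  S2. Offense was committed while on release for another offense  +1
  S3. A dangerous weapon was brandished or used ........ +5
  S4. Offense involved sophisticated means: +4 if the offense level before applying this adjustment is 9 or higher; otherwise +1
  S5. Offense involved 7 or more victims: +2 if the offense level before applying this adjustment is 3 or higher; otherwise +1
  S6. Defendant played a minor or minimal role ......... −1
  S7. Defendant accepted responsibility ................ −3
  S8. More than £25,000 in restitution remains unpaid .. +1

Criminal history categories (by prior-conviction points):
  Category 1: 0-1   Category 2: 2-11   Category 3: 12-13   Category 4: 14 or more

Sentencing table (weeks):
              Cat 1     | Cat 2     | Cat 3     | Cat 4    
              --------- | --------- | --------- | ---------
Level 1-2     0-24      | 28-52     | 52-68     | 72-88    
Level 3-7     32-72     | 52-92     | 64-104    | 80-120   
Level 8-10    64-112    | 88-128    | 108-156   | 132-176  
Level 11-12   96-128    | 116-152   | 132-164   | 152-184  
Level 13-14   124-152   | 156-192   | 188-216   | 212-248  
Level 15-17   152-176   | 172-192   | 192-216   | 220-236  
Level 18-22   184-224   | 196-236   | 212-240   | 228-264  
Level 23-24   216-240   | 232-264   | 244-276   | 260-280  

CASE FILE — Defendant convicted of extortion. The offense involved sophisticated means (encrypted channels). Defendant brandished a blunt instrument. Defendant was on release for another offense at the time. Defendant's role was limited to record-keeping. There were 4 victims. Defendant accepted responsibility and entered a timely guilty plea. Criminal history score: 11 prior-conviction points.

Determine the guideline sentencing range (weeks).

232-264 weeks

Base offense level for extortion: 22.
S2 applies: 22 + 1 = 23.
S3 applies: 23 + 5 = 28.
S4 applies (level before this adjustment is 28 ≥ 9, so +4): 28 + 4 = 32.
S6 applies: 32 − 1 = 31.
S7 applies: 31 − 3 = 28.
Level 28 exceeds the maximum of 24; capped at 24.
Final offense level: 24.
Criminal history: 11 prior points → Category 2 (2-11).
Level 24 falls in the 23-24 band.
Grid: Level 23-24 × Category 2 = 232-264 weeks.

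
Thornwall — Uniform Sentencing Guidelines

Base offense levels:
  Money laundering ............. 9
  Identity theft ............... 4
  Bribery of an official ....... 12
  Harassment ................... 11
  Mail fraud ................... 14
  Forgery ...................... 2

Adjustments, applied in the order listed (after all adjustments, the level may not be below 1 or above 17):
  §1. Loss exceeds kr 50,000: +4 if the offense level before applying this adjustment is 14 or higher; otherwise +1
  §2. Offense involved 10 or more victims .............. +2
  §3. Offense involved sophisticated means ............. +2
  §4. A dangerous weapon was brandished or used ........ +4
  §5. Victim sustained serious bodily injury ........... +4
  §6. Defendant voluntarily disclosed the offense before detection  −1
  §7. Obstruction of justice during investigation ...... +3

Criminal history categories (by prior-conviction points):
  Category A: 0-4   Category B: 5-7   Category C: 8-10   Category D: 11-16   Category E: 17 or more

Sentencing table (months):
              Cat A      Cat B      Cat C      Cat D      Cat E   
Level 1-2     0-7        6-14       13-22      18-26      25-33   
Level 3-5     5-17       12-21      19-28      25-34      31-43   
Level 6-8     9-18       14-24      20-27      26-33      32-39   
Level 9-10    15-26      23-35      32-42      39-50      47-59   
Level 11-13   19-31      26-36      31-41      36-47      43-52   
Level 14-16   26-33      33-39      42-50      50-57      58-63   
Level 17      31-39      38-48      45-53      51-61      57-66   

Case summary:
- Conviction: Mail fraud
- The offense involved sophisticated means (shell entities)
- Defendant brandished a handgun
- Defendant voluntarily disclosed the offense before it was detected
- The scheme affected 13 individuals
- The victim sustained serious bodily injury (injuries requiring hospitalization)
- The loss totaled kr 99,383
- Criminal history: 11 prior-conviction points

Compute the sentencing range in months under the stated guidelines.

Base offense level for mail fraud: 14.
§1 applies (level before this adjustment is 14 ≥ 14, so +4): 14 + 4 = 18.
§2 applies: 18 + 2 = 20.
§3 applies: 20 + 2 = 22.
§4 applies: 22 + 4 = 26.
§5 applies: 26 + 4 = 30.
§6 applies: 30 − 1 = 29.
§7 does not apply.
Level 29 exceeds the maximum of 17; capped at 17.
Final offense level: 17.
Criminal history: 11 prior points → Category D (11-16).
Level 17 falls in the 17 band.
Grid: Level 17 × Category D = 51-61 months.

51-61 months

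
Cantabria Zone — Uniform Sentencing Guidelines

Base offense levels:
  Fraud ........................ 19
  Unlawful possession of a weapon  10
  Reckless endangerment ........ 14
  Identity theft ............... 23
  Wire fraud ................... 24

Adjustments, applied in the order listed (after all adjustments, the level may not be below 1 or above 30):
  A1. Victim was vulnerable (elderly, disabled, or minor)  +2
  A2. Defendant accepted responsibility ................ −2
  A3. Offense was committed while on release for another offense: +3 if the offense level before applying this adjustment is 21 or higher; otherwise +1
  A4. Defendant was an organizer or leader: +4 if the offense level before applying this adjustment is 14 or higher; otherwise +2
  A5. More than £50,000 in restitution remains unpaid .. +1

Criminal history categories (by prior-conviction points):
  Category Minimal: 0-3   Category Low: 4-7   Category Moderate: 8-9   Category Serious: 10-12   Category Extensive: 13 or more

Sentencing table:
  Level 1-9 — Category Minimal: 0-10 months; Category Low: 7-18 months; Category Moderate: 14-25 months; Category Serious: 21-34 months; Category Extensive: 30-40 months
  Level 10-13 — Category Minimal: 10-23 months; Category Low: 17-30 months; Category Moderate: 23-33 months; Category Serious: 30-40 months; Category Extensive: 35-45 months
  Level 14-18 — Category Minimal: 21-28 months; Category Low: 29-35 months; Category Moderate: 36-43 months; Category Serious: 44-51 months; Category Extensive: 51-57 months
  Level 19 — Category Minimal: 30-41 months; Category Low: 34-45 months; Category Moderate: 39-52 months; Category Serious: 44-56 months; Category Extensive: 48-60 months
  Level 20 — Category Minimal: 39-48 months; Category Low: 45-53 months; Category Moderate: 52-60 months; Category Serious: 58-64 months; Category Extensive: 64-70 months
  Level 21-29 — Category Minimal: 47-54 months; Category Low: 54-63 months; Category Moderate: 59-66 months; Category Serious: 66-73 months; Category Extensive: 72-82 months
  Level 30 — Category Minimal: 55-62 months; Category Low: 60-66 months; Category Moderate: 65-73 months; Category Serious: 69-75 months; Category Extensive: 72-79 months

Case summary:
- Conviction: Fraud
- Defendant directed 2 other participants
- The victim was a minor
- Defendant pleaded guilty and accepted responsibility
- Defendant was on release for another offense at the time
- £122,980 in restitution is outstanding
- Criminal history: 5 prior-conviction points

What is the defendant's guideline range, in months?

54-63 months

Base offense level for fraud: 19.
A1 applies: 19 + 2 = 21.
A2 applies: 21 − 2 = 19.
A3 applies (level before this adjustment is 19 < 21, so +1): 19 + 1 = 20.
A4 applies (level before this adjustment is 20 ≥ 14, so +4): 20 + 4 = 24.
A5 applies: 24 + 1 = 25.
Final offense level: 25.
Criminal history: 5 prior points → Category Low (4-7).
Level 25 falls in the 21-29 band.
Grid: Level 21-29 × Category Low = 54-63 months.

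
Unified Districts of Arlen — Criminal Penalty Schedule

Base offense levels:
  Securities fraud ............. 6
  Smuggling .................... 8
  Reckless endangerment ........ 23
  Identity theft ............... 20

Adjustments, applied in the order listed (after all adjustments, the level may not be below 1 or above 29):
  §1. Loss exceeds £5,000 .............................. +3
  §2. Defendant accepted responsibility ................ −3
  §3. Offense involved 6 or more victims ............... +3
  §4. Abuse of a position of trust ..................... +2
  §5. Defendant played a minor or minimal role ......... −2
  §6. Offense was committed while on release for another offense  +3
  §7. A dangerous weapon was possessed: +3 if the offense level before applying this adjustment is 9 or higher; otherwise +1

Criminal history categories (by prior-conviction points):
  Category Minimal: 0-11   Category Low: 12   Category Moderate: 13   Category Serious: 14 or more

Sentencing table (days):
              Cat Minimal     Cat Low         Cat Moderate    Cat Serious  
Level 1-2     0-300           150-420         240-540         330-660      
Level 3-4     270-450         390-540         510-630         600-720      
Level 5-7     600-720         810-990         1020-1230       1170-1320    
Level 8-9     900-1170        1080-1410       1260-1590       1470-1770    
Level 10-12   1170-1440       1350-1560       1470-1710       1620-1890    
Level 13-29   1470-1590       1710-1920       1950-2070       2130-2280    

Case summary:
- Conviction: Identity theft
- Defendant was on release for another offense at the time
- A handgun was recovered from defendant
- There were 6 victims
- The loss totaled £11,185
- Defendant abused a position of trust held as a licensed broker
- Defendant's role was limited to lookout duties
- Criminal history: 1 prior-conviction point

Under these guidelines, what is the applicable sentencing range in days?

1470-1590 days

Base offense level for identity theft: 20.
§1 applies: 20 + 3 = 23.
§3 applies: 23 + 3 = 26.
§4 applies: 26 + 2 = 28.
§5 applies: 28 − 2 = 26.
§6 applies: 26 + 3 = 29.
§7 applies (level before this adjustment is 29 ≥ 9, so +3): 29 + 3 = 32.
Level 32 exceeds the maximum of 29; capped at 29.
Final offense level: 29.
Criminal history: 1 prior point → Category Minimal (0-11).
Level 29 falls in the 13-29 band.
Grid: Level 13-29 × Category Minimal = 1470-1590 days.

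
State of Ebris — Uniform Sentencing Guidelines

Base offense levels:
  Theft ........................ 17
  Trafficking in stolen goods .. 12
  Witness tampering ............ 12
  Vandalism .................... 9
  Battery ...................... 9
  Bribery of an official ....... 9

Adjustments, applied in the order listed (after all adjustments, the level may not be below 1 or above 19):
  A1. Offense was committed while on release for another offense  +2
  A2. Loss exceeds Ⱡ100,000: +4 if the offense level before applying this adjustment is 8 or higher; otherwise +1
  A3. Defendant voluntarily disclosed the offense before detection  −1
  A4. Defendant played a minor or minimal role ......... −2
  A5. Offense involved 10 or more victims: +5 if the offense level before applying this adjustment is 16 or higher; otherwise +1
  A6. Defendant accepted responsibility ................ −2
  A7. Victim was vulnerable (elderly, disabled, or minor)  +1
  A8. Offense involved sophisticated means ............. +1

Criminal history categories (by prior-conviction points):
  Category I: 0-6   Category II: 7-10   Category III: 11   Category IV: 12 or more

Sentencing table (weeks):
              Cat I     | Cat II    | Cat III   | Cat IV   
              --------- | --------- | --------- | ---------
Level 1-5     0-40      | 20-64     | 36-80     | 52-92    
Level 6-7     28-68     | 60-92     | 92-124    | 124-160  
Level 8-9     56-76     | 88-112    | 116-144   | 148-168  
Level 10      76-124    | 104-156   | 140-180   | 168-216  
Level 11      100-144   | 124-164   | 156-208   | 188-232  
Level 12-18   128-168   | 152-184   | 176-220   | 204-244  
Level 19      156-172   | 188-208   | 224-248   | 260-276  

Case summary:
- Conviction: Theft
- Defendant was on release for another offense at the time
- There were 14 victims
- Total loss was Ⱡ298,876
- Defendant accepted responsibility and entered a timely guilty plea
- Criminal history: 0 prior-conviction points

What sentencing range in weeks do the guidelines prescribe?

Base offense level for theft: 17.
A1 applies: 17 + 2 = 19.
A2 applies (level before this adjustment is 19 ≥ 8, so +4): 19 + 4 = 23.
A3 does not apply.
A5 applies (level before this adjustment is 23 ≥ 16, so +5): 23 + 5 = 28.
A6 applies: 28 − 2 = 26.
A7 does not apply.
A8 does not apply.
Level 26 exceeds the maximum of 19; capped at 19.
Final offense level: 19.
Criminal history: 0 prior points → Category I (0-6).
Level 19 falls in the 19 band.
Grid: Level 19 × Category I = 156-172 weeks.

156-172 weeks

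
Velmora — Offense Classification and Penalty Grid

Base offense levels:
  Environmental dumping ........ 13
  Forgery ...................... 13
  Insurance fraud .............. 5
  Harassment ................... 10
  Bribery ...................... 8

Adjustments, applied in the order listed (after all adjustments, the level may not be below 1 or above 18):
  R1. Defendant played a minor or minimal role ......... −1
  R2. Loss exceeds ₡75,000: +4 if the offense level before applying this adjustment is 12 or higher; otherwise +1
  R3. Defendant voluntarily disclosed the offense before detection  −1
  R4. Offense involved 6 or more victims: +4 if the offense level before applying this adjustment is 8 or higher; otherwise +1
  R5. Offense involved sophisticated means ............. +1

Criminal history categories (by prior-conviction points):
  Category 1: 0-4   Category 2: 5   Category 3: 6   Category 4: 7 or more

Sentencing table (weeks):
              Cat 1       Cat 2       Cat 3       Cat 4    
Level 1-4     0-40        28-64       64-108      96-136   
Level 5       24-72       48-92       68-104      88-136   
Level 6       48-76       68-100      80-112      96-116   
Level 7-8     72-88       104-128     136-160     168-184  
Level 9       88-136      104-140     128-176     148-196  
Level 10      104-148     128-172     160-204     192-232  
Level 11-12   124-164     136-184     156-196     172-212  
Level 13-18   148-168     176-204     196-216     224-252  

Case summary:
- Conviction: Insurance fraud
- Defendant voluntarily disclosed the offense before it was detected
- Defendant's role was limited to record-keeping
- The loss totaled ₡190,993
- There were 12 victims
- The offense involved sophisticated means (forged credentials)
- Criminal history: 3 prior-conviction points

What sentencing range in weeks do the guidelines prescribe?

48-76 weeks

Base offense level for insurance fraud: 5.
R1 applies: 5 − 1 = 4.
R2 applies (level before this adjustment is 4 < 12, so +1): 4 + 1 = 5.
R3 applies: 5 − 1 = 4.
R4 applies (level before this adjustment is 4 < 8, so +1): 4 + 1 = 5.
R5 applies: 5 + 1 = 6.
Final offense level: 6.
Criminal history: 3 prior points → Category 1 (0-4).
Level 6 falls in the 6 band.
Grid: Level 6 × Category 1 = 48-76 weeks.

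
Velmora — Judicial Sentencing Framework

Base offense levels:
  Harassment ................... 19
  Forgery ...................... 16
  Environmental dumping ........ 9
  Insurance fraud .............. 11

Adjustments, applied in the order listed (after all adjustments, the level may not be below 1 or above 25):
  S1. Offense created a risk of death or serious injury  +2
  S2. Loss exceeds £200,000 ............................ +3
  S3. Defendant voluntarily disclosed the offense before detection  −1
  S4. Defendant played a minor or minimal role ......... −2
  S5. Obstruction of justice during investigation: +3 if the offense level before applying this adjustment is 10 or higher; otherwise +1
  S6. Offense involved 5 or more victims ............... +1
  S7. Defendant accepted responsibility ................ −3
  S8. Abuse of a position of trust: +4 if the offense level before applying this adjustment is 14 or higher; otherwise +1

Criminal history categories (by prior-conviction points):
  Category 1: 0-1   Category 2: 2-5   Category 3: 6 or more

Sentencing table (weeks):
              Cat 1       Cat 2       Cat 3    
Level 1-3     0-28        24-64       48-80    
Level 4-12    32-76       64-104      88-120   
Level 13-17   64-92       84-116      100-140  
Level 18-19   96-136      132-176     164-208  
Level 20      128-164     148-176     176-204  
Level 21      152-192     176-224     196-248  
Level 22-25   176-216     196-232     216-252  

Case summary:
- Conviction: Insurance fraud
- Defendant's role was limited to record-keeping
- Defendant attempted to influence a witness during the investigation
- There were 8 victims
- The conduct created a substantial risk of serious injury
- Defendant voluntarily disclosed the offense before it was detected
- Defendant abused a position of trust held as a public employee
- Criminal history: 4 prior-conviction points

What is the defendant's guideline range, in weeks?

132-176 weeks

Base offense level for insurance fraud: 11.
S1 applies: 11 + 2 = 13.
S2 does not apply.
S3 applies: 13 − 1 = 12.
S4 applies: 12 − 2 = 10.
S5 applies (level before this adjustment is 10 ≥ 10, so +3): 10 + 3 = 13.
S6 applies: 13 + 1 = 14.
S7 does not apply.
S8 applies (level before this adjustment is 14 ≥ 14, so +4): 14 + 4 = 18.
Final offense level: 18.
Criminal history: 4 prior points → Category 2 (2-5).
Level 18 falls in the 18-19 band.
Grid: Level 18-19 × Category 2 = 132-176 weeks.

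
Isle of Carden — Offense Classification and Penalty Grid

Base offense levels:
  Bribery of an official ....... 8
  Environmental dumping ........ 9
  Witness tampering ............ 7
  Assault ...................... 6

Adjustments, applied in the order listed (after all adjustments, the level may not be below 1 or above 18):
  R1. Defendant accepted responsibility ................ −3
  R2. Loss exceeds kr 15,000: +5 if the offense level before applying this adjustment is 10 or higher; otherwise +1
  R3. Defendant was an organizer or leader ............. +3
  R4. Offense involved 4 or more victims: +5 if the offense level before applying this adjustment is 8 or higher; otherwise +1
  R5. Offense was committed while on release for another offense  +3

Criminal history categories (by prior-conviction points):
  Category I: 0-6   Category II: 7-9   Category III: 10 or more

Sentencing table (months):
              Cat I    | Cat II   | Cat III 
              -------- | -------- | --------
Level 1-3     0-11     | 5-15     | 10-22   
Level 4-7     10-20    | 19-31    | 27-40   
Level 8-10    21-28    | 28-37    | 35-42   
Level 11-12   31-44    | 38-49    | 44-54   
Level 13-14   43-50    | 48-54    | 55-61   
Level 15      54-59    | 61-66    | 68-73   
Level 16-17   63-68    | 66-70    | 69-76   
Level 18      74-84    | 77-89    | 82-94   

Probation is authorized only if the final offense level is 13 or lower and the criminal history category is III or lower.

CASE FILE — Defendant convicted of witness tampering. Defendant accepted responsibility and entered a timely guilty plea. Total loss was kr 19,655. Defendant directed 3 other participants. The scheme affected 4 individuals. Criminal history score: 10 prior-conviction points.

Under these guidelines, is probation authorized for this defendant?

Base offense level for witness tampering: 7.
R1 applies: 7 − 3 = 4.
R2 applies (level before this adjustment is 4 < 10, so +1): 4 + 1 = 5.
R3 applies: 5 + 3 = 8.
R4 applies (level before this adjustment is 8 ≥ 8, so +5): 8 + 5 = 13.
R5 does not apply.
Final offense level: 13.
Criminal history: 10 prior points → Category III (10+).
Level 13 falls in the 13-14 band.
Grid: Level 13-14 × Category III = 55-61 months.
Probation check: level 13 ≤ 13 and category III ≤ III → eligible.

Yes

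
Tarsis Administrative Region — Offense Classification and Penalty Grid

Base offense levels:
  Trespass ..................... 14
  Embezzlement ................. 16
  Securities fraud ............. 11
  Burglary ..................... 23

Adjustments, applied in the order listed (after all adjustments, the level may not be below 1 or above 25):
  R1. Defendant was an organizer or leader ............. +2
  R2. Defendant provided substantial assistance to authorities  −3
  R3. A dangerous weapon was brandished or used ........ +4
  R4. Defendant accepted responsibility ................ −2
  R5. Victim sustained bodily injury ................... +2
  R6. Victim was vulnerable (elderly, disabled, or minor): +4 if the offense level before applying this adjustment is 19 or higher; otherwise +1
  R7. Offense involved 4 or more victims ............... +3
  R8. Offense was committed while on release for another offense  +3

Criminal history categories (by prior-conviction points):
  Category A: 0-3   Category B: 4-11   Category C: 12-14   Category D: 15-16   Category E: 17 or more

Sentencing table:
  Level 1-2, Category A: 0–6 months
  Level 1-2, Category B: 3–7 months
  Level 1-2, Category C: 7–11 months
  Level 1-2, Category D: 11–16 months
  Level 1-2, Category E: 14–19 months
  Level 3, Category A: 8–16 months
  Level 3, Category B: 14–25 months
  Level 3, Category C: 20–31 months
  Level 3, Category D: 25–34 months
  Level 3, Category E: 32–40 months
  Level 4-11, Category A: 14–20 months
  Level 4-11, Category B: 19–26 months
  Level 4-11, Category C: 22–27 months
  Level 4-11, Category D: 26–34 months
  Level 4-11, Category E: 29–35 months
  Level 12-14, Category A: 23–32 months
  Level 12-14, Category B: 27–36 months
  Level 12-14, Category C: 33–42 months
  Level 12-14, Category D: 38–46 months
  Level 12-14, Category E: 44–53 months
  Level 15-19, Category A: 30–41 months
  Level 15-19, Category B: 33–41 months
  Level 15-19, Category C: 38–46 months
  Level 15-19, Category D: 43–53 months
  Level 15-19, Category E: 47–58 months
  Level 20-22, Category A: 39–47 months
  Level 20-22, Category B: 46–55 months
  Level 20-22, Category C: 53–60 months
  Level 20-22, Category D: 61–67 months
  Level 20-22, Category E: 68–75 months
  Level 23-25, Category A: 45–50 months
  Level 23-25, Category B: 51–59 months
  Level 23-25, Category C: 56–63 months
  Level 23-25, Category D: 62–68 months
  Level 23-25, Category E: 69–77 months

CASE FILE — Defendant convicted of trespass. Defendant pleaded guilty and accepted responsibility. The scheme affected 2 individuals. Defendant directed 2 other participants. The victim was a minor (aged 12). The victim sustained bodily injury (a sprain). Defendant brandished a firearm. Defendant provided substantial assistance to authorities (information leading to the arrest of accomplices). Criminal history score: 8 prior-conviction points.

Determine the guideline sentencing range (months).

33-41 months

Base offense level for trespass: 14.
R1 applies: 14 + 2 = 16.
R2 applies: 16 − 3 = 13.
R3 applies: 13 + 4 = 17.
R4 applies: 17 − 2 = 15.
R5 applies: 15 + 2 = 17.
R6 applies (level before this adjustment is 17 < 19, so +1): 17 + 1 = 18.
R8 does not apply.
Final offense level: 18.
Criminal history: 8 prior points → Category B (4-11).
Level 18 falls in the 15-19 band.
Grid: Level 15-19 × Category B = 33-41 months.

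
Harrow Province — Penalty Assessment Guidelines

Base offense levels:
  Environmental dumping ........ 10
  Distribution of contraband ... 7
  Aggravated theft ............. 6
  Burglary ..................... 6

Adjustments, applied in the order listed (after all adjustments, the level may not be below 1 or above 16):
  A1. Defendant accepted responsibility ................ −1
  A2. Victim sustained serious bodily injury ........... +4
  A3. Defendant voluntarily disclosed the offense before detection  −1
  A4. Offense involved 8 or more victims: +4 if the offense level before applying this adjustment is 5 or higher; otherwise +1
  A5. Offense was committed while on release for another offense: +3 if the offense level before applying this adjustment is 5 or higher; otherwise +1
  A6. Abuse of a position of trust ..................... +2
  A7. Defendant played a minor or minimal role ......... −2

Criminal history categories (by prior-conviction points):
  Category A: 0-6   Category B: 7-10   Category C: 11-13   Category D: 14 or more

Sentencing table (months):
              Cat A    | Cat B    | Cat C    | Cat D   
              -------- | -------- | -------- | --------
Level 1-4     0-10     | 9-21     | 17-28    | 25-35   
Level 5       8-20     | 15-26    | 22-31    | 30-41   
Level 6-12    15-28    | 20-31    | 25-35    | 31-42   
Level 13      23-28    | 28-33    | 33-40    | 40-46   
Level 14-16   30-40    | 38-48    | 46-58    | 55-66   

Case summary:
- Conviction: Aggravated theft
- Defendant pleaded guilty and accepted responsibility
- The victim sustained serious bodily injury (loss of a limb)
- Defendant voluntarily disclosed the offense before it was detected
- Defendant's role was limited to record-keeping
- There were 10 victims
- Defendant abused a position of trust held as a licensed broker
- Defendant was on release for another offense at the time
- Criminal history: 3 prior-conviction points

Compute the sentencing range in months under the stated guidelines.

30-40 months

Base offense level for aggravated theft: 6.
A1 applies: 6 − 1 = 5.
A2 applies: 5 + 4 = 9.
A3 applies: 9 − 1 = 8.
A4 applies (level before this adjustment is 8 ≥ 5, so +4): 8 + 4 = 12.
A5 applies (level before this adjustment is 12 ≥ 5, so +3): 12 + 3 = 15.
A6 applies: 15 + 2 = 17.
A7 applies: 17 − 2 = 15.
Final offense level: 15.
Criminal history: 3 prior points → Category A (0-6).
Level 15 falls in the 14-16 band.
Grid: Level 14-16 × Category A = 30-40 months.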